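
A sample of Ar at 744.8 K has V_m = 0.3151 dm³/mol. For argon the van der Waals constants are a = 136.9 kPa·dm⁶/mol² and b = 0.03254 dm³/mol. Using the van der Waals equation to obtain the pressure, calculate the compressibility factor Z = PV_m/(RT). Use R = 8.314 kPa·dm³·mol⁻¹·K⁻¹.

P = RT/(V_m − b) − a/V_m² = (8.314)(744.8)/(0.3151 − 0.03254) − 136.9/(0.3151)²
  = 6192.3/0.28256 − 1378.8 = 21915 − 1378.8 = 20536 kPa
Z = PV_m/(RT) = (20536)(0.3151)/((8.314)(744.8)) = 6470.9/6192.3 = 1.045

Z ≈ 1.045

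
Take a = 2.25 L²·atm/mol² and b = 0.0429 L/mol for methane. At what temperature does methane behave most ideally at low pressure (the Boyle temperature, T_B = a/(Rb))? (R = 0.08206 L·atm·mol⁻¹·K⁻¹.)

T_B ≈ 639.1 K

For a van der Waals gas the second virial coefficient B₂ = b − a/(RT) vanishes at T_B = a/(Rb).
T_B = 2.25/(0.08206×0.0429) = 2.25/0.0035204 = 639.1 K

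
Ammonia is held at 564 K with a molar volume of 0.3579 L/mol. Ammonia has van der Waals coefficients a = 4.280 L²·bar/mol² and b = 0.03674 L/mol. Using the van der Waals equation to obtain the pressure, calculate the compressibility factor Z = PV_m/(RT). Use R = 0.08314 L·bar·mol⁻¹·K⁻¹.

P = RT/(V_m − b) − a/V_m² = (0.08314)(564)/(0.3579 − 0.03674) − 4.280/(0.3579)²
  = 46.891/0.32116 − 33.413 = 146.01 − 33.413 = 112.60 bar
Z = PV_m/(RT) = (112.60)(0.3579)/((0.08314)(564)) = 40.300/46.891 = 0.8594

Z ≈ 0.8594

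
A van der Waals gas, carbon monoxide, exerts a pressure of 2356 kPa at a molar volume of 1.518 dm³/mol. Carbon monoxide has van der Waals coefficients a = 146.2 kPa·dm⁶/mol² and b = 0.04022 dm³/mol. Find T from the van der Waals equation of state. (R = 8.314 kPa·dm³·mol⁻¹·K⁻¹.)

T ≈ 430.0 K

T = (P + a/V_m²)(V_m − b)/R
P + a/V_m² = 2356 + 146.2/(1.518)² = 2419.4 kPa
V_m − b = 1.518 − 0.04022 = 1.4778 dm³/mol
T = (2419.4)(1.4778)/8.314 = 430.0 K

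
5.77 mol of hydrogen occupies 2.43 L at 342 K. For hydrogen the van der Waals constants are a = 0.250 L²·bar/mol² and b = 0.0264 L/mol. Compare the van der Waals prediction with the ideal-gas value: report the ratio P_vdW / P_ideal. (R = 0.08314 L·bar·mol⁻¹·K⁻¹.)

P_vdW / P_ideal ≈ 1.046

Ideal: P_ideal = nRT/V = (5.77)(0.08314)(342)/2.43 = 67.5158 bar
vdW: P = nRT/(V − nb) − a n²/V² = 164.063/2.27767 − 8.32323/5.90490 = 72.0311 − 1.40955 = 70.6216 bar
Ratio = 70.6216/67.5158 = 1.046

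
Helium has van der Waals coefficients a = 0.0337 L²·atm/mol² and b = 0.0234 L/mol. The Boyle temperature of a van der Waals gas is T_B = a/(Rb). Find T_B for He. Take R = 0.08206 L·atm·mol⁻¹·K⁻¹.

T_B ≈ 17.55 K

For a van der Waals gas the second virial coefficient B₂ = b − a/(RT) vanishes at T_B = a/(Rb).
T_B = 0.0337/(0.08206×0.0234) = 0.0337/0.0019202 = 17.55 K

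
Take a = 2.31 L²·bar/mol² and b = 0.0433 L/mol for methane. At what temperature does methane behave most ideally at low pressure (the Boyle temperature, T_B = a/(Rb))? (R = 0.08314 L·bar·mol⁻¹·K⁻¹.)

T_B ≈ 641.7 K

For a van der Waals gas the second virial coefficient B₂ = b − a/(RT) vanishes at T_B = a/(Rb).
T_B = 2.31/(0.08314×0.0433) = 2.31/0.0036000 = 641.7 K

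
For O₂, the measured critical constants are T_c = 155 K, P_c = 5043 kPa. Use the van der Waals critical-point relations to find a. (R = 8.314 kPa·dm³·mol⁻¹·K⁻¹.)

a ≈ 138.9 kPa·dm⁶/mol²

From T_c = 8a/(27Rb) and P_c = a/(27b²): a = 27 R² T_c²/(64 P_c).
a = 27×(8.314)²×(155)²/(64×5043) = 44838100/322752 = 138.9 kPa·dm⁶/mol²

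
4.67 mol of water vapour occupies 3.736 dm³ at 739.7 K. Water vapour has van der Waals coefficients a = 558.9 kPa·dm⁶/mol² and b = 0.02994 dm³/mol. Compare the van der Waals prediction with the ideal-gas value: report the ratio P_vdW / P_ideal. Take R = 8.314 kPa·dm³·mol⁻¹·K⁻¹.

Ideal: P_ideal = nRT/V = (4.67)(8.314)(739.7)/3.736 = 7687.33 kPa
vdW: P = nRT/(V − nb) − a n²/V² = 28719.9/3.59618 − 12189.0/13.9577 = 7986.22 − 873.281 = 7112.94 kPa
Ratio = 7112.94/7687.33 = 0.9253

P_vdW / P_ideal ≈ 0.9253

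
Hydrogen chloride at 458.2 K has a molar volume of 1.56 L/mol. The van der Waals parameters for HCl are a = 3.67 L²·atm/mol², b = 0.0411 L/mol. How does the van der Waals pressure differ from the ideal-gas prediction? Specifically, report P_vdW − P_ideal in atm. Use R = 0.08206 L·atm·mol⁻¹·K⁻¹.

ΔP ≈ -0.856 atm

Ideal: P_ideal = RT/V_m = (0.08206)(458.2)/1.56 = 24.1025 atm
vdW: P = RT/(V_m − b) − a/V_m² = 37.5999/1.51890 − 3.67/2.43360 = 24.7547 − 1.50805 = 23.2467 atm
ΔP = 23.2467 − 24.1025 = -0.856 atm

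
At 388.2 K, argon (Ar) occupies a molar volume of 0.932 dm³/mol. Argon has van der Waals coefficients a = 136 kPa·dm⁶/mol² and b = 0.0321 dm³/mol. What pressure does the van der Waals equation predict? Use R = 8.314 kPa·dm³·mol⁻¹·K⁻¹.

P ≈ 3430 kPa

P = RT/(V_m − b) − a/V_m²
RT/(V_m − b) = (8.314)(388.2)/(0.932 − 0.0321) = 3227.5/0.89990 = 3586.5 kPa
a/V_m² = 136/(0.932)² = 156.57 kPa
P = 3586.5 − 156.57 = 3430 kPa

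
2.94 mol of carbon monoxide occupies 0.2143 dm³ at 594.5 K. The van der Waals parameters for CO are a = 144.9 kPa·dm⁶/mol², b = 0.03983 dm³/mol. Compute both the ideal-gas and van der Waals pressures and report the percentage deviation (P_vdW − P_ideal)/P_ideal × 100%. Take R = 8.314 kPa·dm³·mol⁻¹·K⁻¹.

80.25 %

Ideal: P_ideal = nRT/V = (2.94)(8.314)(594.5)/0.2143 = 67809.0 kPa
vdW: P = nRT/(V − nb) − a n²/V² = 14531.5/0.0971998 − 1252.46/0.0459245 = 149501 − 27272.2 = 122229 kPa
% deviation = (122229 − 67809.0)/67809.0 × 100% = 80.25%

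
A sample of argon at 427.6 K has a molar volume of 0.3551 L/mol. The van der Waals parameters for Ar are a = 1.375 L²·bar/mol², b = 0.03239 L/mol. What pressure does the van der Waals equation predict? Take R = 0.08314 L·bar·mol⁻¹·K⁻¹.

P = RT/(V_m − b) − a/V_m²
RT/(V_m − b) = (0.08314)(427.6)/(0.3551 − 0.03239) = 35.551/0.32271 = 110.16 bar
a/V_m² = 1.375/(0.3551)² = 10.904 bar
P = 110.16 − 10.904 = 99.26 bar

P ≈ 99.26 bar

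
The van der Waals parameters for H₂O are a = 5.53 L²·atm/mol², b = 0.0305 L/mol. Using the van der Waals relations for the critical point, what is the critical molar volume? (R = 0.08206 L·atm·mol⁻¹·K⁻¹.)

V_m,c ≈ 0.09150 L/mol

For a van der Waals gas, V_m,c = 3b.
V_m,c = 3×0.0305 = 0.09150 L/mol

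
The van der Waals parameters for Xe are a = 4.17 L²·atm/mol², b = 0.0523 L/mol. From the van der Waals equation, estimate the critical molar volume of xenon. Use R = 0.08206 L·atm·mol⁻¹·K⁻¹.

V_m,c ≈ 0.1569 L/mol

For a van der Waals gas, V_m,c = 3b.
V_m,c = 3×0.0523 = 0.1569 L/mol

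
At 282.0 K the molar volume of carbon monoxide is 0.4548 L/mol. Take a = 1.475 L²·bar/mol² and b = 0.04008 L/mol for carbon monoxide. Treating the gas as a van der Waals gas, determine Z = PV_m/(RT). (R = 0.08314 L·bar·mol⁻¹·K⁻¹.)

Z ≈ 0.9583

P = RT/(V_m − b) − a/V_m² = (0.08314)(282.0)/(0.4548 − 0.04008) − 1.475/(0.4548)²
  = 23.445/0.41472 − 7.1310 = 56.532 − 7.1310 = 49.401 bar
Z = PV_m/(RT) = (49.401)(0.4548)/((0.08314)(282.0)) = 22.468/23.445 = 0.9583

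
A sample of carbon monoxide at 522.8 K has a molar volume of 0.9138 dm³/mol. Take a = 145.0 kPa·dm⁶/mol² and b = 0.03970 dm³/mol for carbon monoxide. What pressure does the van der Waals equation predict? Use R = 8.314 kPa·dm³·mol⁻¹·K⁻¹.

P = RT/(V_m − b) − a/V_m²
RT/(V_m − b) = (8.314)(522.8)/(0.9138 − 0.03970) = 4346.6/0.87410 = 4972.7 kPa
a/V_m² = 145.0/(0.9138)² = 173.65 kPa
P = 4972.7 − 173.65 = 4799 kPa

P ≈ 4799 kPa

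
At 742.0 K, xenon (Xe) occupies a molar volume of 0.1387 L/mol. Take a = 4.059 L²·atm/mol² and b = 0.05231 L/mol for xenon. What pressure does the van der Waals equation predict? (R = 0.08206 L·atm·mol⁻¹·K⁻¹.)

P = RT/(V_m − b) − a/V_m²
RT/(V_m − b) = (0.08206)(742.0)/(0.1387 − 0.05231) = 60.889/0.086390 = 704.82 atm
a/V_m² = 4.059/(0.1387)² = 210.99 atm
P = 704.82 − 210.99 = 493.8 atm

P ≈ 493.8 atm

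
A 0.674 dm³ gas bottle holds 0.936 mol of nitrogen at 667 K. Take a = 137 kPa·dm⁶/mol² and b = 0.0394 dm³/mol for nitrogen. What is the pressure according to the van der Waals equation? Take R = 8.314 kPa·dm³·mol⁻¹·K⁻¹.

P = nRT/(V − nb) − a n²/V²
nRT/(V − nb) = (0.936)(8.314)(667)/(0.674 − 0.936×0.0394) = 5190.5/0.63712 = 8146.8 kPa
a n²/V² = (137)(0.936)²/(0.674)² = 264.21 kPa
P = 8146.8 − 264.21 = 7883 kPa

P ≈ 7883 kPa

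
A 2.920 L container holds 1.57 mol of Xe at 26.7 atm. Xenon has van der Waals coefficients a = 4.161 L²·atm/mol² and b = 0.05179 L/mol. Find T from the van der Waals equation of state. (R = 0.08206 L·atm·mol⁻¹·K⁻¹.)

T ≈ 614.8 K

T = (P + a n²/V²)(V − nb)/(nR)
P + a n²/V² = 26.7 + (4.161)(1.57)²/(2.920)² = 27.903 atm
V − nb = 2.920 − (1.57)(0.05179) = 2.8387 L
T = (27.903)(2.8387)/((1.57)(0.08206)) = 614.8 K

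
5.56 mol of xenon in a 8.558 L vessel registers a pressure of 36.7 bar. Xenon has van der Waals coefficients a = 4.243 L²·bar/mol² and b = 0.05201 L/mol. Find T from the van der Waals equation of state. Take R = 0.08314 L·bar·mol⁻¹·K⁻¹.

T = (P + a n²/V²)(V − nb)/(nR)
P + a n²/V² = 36.7 + (4.243)(5.56)²/(8.558)² = 38.491 bar
V − nb = 8.558 − (5.56)(0.05201) = 8.2688 L
T = (38.491)(8.2688)/((5.56)(0.08314)) = 688.5 K

T ≈ 688.5 K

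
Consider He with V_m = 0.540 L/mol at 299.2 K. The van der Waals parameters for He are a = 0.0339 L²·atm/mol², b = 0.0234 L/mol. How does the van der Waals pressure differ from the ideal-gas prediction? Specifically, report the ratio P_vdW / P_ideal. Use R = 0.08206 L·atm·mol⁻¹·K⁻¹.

Ideal: P_ideal = RT/V_m = (0.08206)(299.2)/0.540 = 45.4673 atm
vdW: P = RT/(V_m − b) − a/V_m² = 24.5524/0.516600 − 0.0339/0.291600 = 47.5269 − 0.116255 = 47.4106 atm
Ratio = 47.4106/45.4673 = 1.043

P_vdW / P_ideal ≈ 1.043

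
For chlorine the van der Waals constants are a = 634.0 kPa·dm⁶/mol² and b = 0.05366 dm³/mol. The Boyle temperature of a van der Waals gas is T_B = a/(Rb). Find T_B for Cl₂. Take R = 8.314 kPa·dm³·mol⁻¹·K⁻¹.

T_B ≈ 1421 K

For a van der Waals gas the second virial coefficient B₂ = b − a/(RT) vanishes at T_B = a/(Rb).
T_B = 634.0/(8.314×0.05366) = 634.0/0.44613 = 1421 K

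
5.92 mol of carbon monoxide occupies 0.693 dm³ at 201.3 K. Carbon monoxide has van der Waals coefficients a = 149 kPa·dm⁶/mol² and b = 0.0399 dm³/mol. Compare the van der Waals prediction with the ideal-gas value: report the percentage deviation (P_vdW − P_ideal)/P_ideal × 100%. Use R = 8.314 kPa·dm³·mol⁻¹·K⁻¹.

-24.34 %

Ideal: P_ideal = nRT/V = (5.92)(8.314)(201.3)/0.693 = 14296.9 kPa
vdW: P = nRT/(V − nb) − a n²/V² = 9907.76/0.456792 − 5221.91/0.480249 = 21689.9 − 10873.3 = 10816.6 kPa
% deviation = (10816.6 − 14296.9)/14296.9 × 100% = -24.34%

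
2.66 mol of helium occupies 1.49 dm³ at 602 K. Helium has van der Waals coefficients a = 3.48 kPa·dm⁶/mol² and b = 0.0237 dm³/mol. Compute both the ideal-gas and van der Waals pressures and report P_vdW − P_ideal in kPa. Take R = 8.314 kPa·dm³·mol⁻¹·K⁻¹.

Ideal: P_ideal = nRT/V = (2.66)(8.314)(602)/1.49 = 8935.15 kPa
vdW: P = nRT/(V − nb) − a n²/V² = 13313.4/1.42696 − 24.6231/2.22010 = 9329.90 − 11.0910 = 9318.81 kPa
ΔP = 9318.81 − 8935.15 = 383.7 kPa

ΔP ≈ 383.7 kPa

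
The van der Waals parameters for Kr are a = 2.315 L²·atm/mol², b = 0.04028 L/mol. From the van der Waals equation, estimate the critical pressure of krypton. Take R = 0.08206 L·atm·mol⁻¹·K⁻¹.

P_c ≈ 52.85 atm

For a van der Waals gas, P_c = a/(27b²).
P_c = 2.315/(27×(0.04028)²) = 2.315/0.043807 = 52.85 atm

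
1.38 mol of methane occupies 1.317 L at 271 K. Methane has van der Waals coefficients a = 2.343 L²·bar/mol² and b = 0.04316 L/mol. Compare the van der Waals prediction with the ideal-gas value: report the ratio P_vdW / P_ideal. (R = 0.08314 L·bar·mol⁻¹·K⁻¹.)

Ideal: P_ideal = nRT/V = (1.38)(0.08314)(271)/1.317 = 23.6087 bar
vdW: P = nRT/(V − nb) − a n²/V² = 31.0927/1.25744 − 4.46201/1.73449 = 24.7270 − 2.57252 = 22.1545 bar
Ratio = 22.1545/23.6087 = 0.9384

P_vdW / P_ideal ≈ 0.9384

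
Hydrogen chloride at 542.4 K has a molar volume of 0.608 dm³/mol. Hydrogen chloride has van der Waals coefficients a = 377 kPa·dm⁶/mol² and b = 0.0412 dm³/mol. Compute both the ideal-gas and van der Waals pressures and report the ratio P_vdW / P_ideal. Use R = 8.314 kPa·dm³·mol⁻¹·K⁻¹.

P_vdW / P_ideal ≈ 0.9352

Ideal: P_ideal = RT/V_m = (8.314)(542.4)/0.608 = 7416.96 kPa
vdW: P = RT/(V_m − b) − a/V_m² = 4509.51/0.566800 − 377/0.369664 = 7956.09 − 1019.85 = 6936.24 kPa
Ratio = 6936.24/7416.96 = 0.9352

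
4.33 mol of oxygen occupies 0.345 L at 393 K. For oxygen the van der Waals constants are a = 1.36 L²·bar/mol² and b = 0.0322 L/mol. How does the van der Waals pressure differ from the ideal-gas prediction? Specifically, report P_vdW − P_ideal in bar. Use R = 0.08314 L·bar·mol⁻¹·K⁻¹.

ΔP ≈ 63.90 bar

Ideal: P_ideal = nRT/V = (4.33)(0.08314)(393)/0.345 = 410.083 bar
vdW: P = nRT/(V − nb) − a n²/V² = 141.479/0.205574 − 25.4985/0.119025 = 688.214 − 214.228 = 473.986 bar
ΔP = 473.986 − 410.083 = 63.90 bar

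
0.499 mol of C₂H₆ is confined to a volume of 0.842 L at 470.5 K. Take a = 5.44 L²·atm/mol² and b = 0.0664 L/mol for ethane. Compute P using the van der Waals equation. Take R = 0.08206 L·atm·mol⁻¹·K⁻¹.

P ≈ 21.91 atm

P = nRT/(V − nb) − a n²/V²
nRT/(V − nb) = (0.499)(0.08206)(470.5)/(0.842 − 0.499×0.0664) = 19.266/0.80887 = 23.818 atm
a n²/V² = (5.44)(0.499)²/(0.842)² = 1.9106 atm
P = 23.818 − 1.9106 = 21.91 atm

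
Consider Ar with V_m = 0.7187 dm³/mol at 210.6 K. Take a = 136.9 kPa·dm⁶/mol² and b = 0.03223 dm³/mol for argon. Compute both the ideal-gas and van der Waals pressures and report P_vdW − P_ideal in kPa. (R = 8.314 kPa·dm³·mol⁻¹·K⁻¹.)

ΔP ≈ -150.7 kPa

Ideal: P_ideal = RT/V_m = (8.314)(210.6)/0.7187 = 2436.24 kPa
vdW: P = RT/(V_m − b) − a/V_m² = 1750.93/0.686470 − 136.9/0.516530 = 2550.63 − 265.038 = 2285.59 kPa
ΔP = 2285.59 − 2436.24 = -150.7 kPa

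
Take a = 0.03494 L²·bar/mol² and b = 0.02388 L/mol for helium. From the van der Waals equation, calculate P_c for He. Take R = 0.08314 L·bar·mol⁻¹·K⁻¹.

For a van der Waals gas, P_c = a/(27b²).
P_c = 0.03494/(27×(0.02388)²) = 0.03494/0.015397 = 2.269 bar

P_c ≈ 2.269 bar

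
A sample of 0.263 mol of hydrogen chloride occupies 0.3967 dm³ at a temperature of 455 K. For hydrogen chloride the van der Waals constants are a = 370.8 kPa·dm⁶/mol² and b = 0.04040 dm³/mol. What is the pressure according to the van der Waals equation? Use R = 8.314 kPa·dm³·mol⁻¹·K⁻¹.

P ≈ 2414 kPa

P = nRT/(V − nb) − a n²/V²
nRT/(V − nb) = (0.263)(8.314)(455)/(0.3967 − 0.263×0.04040) = 994.89/0.38607 = 2577.0 kPa
a n²/V² = (370.8)(0.263)²/(0.3967)² = 162.98 kPa
P = 2577.0 − 162.98 = 2414 kPa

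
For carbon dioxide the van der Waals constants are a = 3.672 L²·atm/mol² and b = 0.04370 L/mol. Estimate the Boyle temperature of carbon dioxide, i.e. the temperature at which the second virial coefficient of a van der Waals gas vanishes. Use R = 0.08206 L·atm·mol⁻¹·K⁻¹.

T_B ≈ 1024 K

For a van der Waals gas the second virial coefficient B₂ = b − a/(RT) vanishes at T_B = a/(Rb).
T_B = 3.672/(0.08206×0.04370) = 3.672/0.0035860 = 1024 K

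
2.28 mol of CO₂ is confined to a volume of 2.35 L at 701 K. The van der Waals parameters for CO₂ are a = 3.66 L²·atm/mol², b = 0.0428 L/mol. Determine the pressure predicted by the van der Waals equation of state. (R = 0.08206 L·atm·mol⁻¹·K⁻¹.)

P ≈ 54.78 atm

P = nRT/(V − nb) − a n²/V²
nRT/(V − nb) = (2.28)(0.08206)(701)/(2.35 − 2.28×0.0428) = 131.15/2.2524 = 58.227 atm
a n²/V² = (3.66)(2.28)²/(2.35)² = 3.4452 atm
P = 58.227 − 3.4452 = 54.78 atm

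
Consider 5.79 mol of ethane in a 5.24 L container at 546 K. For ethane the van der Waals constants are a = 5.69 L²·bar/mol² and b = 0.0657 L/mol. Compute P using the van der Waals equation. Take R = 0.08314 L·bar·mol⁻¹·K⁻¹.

P ≈ 47.14 bar

P = nRT/(V − nb) − a n²/V²
nRT/(V − nb) = (5.79)(0.08314)(546)/(5.24 − 5.79×0.0657) = 262.83/4.8596 = 54.085 bar
a n²/V² = (5.69)(5.79)²/(5.24)² = 6.9472 bar
P = 54.085 − 6.9472 = 47.14 bar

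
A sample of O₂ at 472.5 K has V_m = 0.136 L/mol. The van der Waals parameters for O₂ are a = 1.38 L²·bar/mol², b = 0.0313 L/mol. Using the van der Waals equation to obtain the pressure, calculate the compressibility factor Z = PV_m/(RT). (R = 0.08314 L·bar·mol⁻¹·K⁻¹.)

Z ≈ 1.041

P = RT/(V_m − b) − a/V_m² = (0.08314)(472.5)/(0.136 − 0.0313) − 1.38/(0.136)²
  = 39.284/0.10470 − 74.611 = 375.21 − 74.611 = 300.60 bar
Z = PV_m/(RT) = (300.60)(0.136)/((0.08314)(472.5)) = 40.882/39.284 = 1.041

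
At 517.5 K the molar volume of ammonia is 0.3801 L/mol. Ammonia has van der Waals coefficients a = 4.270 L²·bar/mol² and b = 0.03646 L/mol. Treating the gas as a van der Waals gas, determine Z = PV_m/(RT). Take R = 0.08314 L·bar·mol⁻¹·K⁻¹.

P = RT/(V_m − b) − a/V_m² = (0.08314)(517.5)/(0.3801 − 0.03646) − 4.270/(0.3801)²
  = 43.025/0.34364 − 29.555 = 125.20 − 29.555 = 95.65 bar
Z = PV_m/(RT) = (95.65)(0.3801)/((0.08314)(517.5)) = 36.357/43.025 = 0.8450

Z ≈ 0.8450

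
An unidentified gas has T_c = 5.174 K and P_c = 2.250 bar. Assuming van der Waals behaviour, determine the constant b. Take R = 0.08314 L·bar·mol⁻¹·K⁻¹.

From T_c = 8a/(27Rb) and P_c = a/(27b²): b = R T_c/(8 P_c).
b = (0.08314)(5.174)/(8×2.250) = 0.43017/18.000 = 0.02390 L/mol

b ≈ 0.02390 L/mol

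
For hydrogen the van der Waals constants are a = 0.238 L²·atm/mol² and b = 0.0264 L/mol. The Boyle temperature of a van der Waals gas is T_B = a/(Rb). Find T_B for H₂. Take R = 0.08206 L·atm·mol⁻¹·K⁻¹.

T_B ≈ 109.9 K

For a van der Waals gas the second virial coefficient B₂ = b − a/(RT) vanishes at T_B = a/(Rb).
T_B = 0.238/(0.08206×0.0264) = 0.238/0.0021664 = 109.9 K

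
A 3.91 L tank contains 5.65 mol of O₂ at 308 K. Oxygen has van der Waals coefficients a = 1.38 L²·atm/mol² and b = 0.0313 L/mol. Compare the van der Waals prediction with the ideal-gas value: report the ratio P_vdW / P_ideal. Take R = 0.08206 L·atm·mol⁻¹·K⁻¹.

P_vdW / P_ideal ≈ 0.9685

Ideal: P_ideal = nRT/V = (5.65)(0.08206)(308)/3.91 = 36.5219 atm
vdW: P = nRT/(V − nb) − a n²/V² = 142.801/3.73316 − 44.0531/15.2881 = 38.2520 − 2.88153 = 35.3705 atm
Ratio = 35.3705/36.5219 = 0.9685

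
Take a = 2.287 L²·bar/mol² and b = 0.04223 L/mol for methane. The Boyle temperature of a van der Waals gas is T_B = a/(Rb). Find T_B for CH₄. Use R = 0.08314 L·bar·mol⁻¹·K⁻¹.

T_B ≈ 651.4 K

For a van der Waals gas the second virial coefficient B₂ = b − a/(RT) vanishes at T_B = a/(Rb).
T_B = 2.287/(0.08314×0.04223) = 2.287/0.0035110 = 651.4 K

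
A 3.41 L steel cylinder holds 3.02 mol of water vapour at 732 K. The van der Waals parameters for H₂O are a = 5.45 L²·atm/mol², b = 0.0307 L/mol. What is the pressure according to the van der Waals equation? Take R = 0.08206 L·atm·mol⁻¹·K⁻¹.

P = nRT/(V − nb) − a n²/V²
nRT/(V − nb) = (3.02)(0.08206)(732)/(3.41 − 3.02×0.0307) = 181.41/3.3173 = 54.686 atm
a n²/V² = (5.45)(3.02)²/(3.41)² = 4.2747 atm
P = 54.686 − 4.2747 = 50.41 atm

P ≈ 50.41 atm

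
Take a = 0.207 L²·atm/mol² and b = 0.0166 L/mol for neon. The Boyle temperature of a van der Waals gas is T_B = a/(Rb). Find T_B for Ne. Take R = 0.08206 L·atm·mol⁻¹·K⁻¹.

For a van der Waals gas the second virial coefficient B₂ = b − a/(RT) vanishes at T_B = a/(Rb).
T_B = 0.207/(0.08206×0.0166) = 0.207/0.0013622 = 152.0 K

T_B ≈ 152.0 K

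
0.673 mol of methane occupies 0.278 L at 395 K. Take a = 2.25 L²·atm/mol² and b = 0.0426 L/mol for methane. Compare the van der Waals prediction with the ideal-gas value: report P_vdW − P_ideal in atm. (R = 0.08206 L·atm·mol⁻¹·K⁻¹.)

Ideal: P_ideal = nRT/V = (0.673)(0.08206)(395)/0.278 = 78.4691 atm
vdW: P = nRT/(V − nb) − a n²/V² = 21.8144/0.249330 − 1.01909/0.0772840 = 87.4921 − 13.1863 = 74.3058 atm
ΔP = 74.3058 − 78.4691 = -4.163 atm

ΔP ≈ -4.163 atm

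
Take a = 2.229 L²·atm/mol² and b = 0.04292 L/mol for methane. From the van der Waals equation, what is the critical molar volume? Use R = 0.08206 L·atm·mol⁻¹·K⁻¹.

For a van der Waals gas, V_m,c = 3b.
V_m,c = 3×0.04292 = 0.1288 L/mol

V_m,c ≈ 0.1288 L/mol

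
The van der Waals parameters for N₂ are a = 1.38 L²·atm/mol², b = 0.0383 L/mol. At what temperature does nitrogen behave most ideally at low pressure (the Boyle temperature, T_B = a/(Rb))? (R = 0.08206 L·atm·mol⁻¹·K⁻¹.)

For a van der Waals gas the second virial coefficient B₂ = b − a/(RT) vanishes at T_B = a/(Rb).
T_B = 1.38/(0.08206×0.0383) = 1.38/0.0031429 = 439.1 K

T_B ≈ 439.1 K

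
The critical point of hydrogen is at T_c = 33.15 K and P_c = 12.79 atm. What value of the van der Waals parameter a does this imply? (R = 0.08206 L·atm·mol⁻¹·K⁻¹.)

From T_c = 8a/(27Rb) and P_c = a/(27b²): a = 27 R² T_c²/(64 P_c).
a = 27×(0.08206)²×(33.15)²/(64×12.79) = 199.80/818.56 = 0.2441 L²·atm/mol²

a ≈ 0.2441 L²·atm/mol²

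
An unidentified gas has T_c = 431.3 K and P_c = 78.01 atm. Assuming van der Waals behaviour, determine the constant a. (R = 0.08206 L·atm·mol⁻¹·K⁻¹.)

a ≈ 6.774 L²·atm/mol²

From T_c = 8a/(27Rb) and P_c = a/(27b²): a = 27 R² T_c²/(64 P_c).
a = 27×(0.08206)²×(431.3)²/(64×78.01) = 33821/4992.6 = 6.774 L²·atm/mol²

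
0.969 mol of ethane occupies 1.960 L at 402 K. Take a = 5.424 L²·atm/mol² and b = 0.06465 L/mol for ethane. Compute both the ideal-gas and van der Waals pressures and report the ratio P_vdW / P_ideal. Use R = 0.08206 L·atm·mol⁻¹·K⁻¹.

Ideal: P_ideal = nRT/V = (0.969)(0.08206)(402)/1.960 = 16.3089 atm
vdW: P = nRT/(V − nb) − a n²/V² = 31.9655/1.89735 − 5.09292/3.84160 = 16.8474 − 1.32573 = 15.5217 atm
Ratio = 15.5217/16.3089 = 0.9517

P_vdW / P_ideal ≈ 0.9517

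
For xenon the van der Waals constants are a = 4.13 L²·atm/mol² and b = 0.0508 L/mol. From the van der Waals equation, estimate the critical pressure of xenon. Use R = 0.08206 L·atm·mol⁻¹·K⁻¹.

For a van der Waals gas, P_c = a/(27b²).
P_c = 4.13/(27×(0.0508)²) = 4.13/0.069677 = 59.27 atm

P_c ≈ 59.27 atm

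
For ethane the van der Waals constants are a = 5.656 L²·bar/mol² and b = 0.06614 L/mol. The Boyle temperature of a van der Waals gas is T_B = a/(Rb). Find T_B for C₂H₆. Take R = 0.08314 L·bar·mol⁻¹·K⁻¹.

For a van der Waals gas the second virial coefficient B₂ = b − a/(RT) vanishes at T_B = a/(Rb).
T_B = 5.656/(0.08314×0.06614) = 5.656/0.0054989 = 1029 K

T_B ≈ 1029 K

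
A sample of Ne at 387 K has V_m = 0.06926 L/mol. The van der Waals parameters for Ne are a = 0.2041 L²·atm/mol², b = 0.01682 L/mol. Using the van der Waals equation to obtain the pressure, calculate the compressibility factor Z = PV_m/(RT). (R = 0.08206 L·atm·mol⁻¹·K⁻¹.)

P = RT/(V_m − b) − a/V_m² = (0.08206)(387)/(0.06926 − 0.01682) − 0.2041/(0.06926)²
  = 31.757/0.052440 − 42.548 = 605.59 − 42.548 = 563.04 atm
Z = PV_m/(RT) = (563.04)(0.06926)/((0.08206)(387)) = 38.996/31.757 = 1.228

Z ≈ 1.228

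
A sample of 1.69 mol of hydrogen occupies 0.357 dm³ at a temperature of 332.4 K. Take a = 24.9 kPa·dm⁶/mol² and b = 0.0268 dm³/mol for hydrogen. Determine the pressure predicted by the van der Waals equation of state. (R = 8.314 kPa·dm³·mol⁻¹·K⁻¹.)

P = nRT/(V − nb) − a n²/V²
nRT/(V − nb) = (1.69)(8.314)(332.4)/(0.357 − 1.69×0.0268) = 4670.4/0.31171 = 14983 kPa
a n²/V² = (24.9)(1.69)²/(0.357)² = 558.00 kPa
P = 14983 − 558.00 = 14425 kPa

P ≈ 14425 kPa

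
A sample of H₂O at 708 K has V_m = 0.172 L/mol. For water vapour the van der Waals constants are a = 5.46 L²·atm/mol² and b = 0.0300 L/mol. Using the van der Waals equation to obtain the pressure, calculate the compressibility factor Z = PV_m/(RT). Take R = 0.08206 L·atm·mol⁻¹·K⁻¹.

Z ≈ 0.6649

P = RT/(V_m − b) − a/V_m² = (0.08206)(708)/(0.172 − 0.0300) − 5.46/(0.172)²
  = 58.098/0.14200 − 184.56 = 409.14 − 184.56 = 224.58 atm
Z = PV_m/(RT) = (224.58)(0.172)/((0.08206)(708)) = 38.628/58.098 = 0.6649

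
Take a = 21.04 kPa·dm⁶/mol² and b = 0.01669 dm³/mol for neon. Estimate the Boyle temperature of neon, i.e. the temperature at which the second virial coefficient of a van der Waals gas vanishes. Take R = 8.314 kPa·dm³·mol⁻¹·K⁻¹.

For a van der Waals gas the second virial coefficient B₂ = b − a/(RT) vanishes at T_B = a/(Rb).
T_B = 21.04/(8.314×0.01669) = 21.04/0.13876 = 151.6 K

T_B ≈ 151.6 K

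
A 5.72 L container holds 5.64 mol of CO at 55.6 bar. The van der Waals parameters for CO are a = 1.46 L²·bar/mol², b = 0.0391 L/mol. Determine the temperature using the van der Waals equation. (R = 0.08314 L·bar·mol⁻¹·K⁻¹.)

T = (P + a n²/V²)(V − nb)/(nR)
P + a n²/V² = 55.6 + (1.46)(5.64)²/(5.72)² = 57.019 bar
V − nb = 5.72 − (5.64)(0.0391) = 5.4995 L
T = (57.019)(5.4995)/((5.64)(0.08314)) = 668.7 K

T ≈ 668.7 K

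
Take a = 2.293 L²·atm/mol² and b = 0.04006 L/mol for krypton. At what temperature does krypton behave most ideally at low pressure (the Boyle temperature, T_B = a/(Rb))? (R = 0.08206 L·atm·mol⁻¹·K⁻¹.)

T_B ≈ 697.5 K

For a van der Waals gas the second virial coefficient B₂ = b − a/(RT) vanishes at T_B = a/(Rb).
T_B = 2.293/(0.08206×0.04006) = 2.293/0.0032873 = 697.5 K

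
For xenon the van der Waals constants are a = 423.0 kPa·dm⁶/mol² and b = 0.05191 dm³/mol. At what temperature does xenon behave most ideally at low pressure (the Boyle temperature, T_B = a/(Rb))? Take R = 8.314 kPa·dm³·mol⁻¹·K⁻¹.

For a van der Waals gas the second virial coefficient B₂ = b − a/(RT) vanishes at T_B = a/(Rb).
T_B = 423.0/(8.314×0.05191) = 423.0/0.43158 = 980.1 K

T_B ≈ 980.1 K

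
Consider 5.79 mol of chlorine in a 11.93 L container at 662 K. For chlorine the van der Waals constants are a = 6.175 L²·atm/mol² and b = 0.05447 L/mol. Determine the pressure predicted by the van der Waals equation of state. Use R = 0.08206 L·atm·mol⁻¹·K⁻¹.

P = nRT/(V − nb) − a n²/V²
nRT/(V − nb) = (5.79)(0.08206)(662)/(11.93 − 5.79×0.05447) = 314.53/11.615 = 27.080 atm
a n²/V² = (6.175)(5.79)²/(11.93)² = 1.4545 atm
P = 27.080 − 1.4545 = 25.63 atm

P ≈ 25.63 atm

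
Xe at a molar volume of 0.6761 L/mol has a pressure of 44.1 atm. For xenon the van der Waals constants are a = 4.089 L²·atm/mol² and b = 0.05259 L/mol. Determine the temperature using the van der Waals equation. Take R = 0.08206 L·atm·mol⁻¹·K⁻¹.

T = (P + a/V_m²)(V_m − b)/R
P + a/V_m² = 44.1 + 4.089/(0.6761)² = 53.045 atm
V_m − b = 0.6761 − 0.05259 = 0.62351 L/mol
T = (53.045)(0.62351)/0.08206 = 403.0 K

T ≈ 403.0 K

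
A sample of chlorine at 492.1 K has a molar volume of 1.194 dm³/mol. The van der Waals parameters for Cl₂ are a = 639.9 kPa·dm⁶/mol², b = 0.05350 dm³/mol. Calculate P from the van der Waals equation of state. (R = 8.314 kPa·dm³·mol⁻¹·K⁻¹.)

P = RT/(V_m − b) − a/V_m²
RT/(V_m − b) = (8.314)(492.1)/(1.194 − 0.05350) = 4091.3/1.1405 = 3587.3 kPa
a/V_m² = 639.9/(1.194)² = 448.85 kPa
P = 3587.3 − 448.85 = 3138 kPa

P ≈ 3138 kPa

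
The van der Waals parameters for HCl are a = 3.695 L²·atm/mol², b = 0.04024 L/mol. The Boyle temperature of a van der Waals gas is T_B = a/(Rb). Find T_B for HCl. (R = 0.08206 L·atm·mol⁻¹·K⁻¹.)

T_B ≈ 1119 K

For a van der Waals gas the second virial coefficient B₂ = b − a/(RT) vanishes at T_B = a/(Rb).
T_B = 3.695/(0.08206×0.04024) = 3.695/0.0033021 = 1119 K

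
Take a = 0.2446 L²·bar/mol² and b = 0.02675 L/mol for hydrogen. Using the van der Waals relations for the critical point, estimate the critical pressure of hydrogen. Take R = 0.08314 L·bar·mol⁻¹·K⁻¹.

For a van der Waals gas, P_c = a/(27b²).
P_c = 0.2446/(27×(0.02675)²) = 0.2446/0.019320 = 12.66 bar

P_c ≈ 12.66 bar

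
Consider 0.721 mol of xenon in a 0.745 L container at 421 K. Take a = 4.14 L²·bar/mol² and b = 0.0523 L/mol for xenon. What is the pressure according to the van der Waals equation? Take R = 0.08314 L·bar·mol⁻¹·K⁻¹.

P = nRT/(V − nb) − a n²/V²
nRT/(V − nb) = (0.721)(0.08314)(421)/(0.745 − 0.721×0.0523) = 25.236/0.70729 = 35.680 bar
a n²/V² = (4.14)(0.721)²/(0.745)² = 3.8776 bar
P = 35.680 − 3.8776 = 31.80 bar

P ≈ 31.80 bar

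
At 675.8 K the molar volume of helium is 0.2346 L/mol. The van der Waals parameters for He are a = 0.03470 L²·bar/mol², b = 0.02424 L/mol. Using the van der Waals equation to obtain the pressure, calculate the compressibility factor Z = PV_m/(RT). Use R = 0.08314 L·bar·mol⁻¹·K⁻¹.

Z ≈ 1.113

P = RT/(V_m − b) − a/V_m² = (0.08314)(675.8)/(0.2346 − 0.02424) − 0.03470/(0.2346)²
  = 56.186/0.21036 − 0.63048 = 267.09 − 0.63048 = 266.46 bar
Z = PV_m/(RT) = (266.46)(0.2346)/((0.08314)(675.8)) = 62.512/56.186 = 1.113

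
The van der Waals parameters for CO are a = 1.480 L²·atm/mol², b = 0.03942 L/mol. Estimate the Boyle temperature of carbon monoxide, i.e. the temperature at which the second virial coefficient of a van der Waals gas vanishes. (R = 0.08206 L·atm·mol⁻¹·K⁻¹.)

For a van der Waals gas the second virial coefficient B₂ = b − a/(RT) vanishes at T_B = a/(Rb).
T_B = 1.480/(0.08206×0.03942) = 1.480/0.0032348 = 457.5 K

T_B ≈ 457.5 K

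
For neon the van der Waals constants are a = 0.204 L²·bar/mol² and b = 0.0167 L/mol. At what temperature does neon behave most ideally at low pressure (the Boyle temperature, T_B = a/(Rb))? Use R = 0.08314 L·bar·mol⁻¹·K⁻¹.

For a van der Waals gas the second virial coefficient B₂ = b − a/(RT) vanishes at T_B = a/(Rb).
T_B = 0.204/(0.08314×0.0167) = 0.204/0.0013884 = 146.9 K

T_B ≈ 146.9 K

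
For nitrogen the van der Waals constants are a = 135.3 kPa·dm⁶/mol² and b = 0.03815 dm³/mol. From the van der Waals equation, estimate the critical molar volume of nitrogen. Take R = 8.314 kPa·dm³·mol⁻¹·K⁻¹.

V_m,c ≈ 0.1145 dm³/mol

For a van der Waals gas, V_m,c = 3b.
V_m,c = 3×0.03815 = 0.1145 dm³/mol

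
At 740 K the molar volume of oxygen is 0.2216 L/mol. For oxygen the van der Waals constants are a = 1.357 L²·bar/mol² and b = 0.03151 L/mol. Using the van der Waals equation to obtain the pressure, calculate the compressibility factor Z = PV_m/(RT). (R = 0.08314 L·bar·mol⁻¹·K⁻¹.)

Z ≈ 1.066

P = RT/(V_m − b) − a/V_m² = (0.08314)(740)/(0.2216 − 0.03151) − 1.357/(0.2216)²
  = 61.524/0.19009 − 27.634 = 323.66 − 27.634 = 296.03 bar
Z = PV_m/(RT) = (296.03)(0.2216)/((0.08314)(740)) = 65.600/61.524 = 1.066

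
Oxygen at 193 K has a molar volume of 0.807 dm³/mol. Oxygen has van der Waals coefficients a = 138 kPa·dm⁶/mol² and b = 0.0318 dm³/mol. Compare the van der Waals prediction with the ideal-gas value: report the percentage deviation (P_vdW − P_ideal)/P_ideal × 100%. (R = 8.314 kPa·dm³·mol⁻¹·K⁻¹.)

Ideal: P_ideal = RT/V_m = (8.314)(193)/0.807 = 1988.35 kPa
vdW: P = RT/(V_m − b) − a/V_m² = 1604.60/0.775200 − 138/0.651249 = 2069.92 − 211.901 = 1858.02 kPa
% deviation = (1858.02 − 1988.35)/1988.35 × 100% = -6.55%

-6.55 %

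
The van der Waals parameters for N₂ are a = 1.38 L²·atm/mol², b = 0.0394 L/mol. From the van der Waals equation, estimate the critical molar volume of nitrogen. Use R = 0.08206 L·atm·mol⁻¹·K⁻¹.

V_m,c ≈ 0.1182 L/mol

For a van der Waals gas, V_m,c = 3b.
V_m,c = 3×0.0394 = 0.1182 L/mol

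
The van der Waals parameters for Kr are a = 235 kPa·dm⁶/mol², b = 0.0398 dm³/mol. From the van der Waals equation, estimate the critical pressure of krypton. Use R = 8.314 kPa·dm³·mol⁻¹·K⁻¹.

For a van der Waals gas, P_c = a/(27b²).
P_c = 235/(27×(0.0398)²) = 235/0.042769 = 5495 kPa

P_c ≈ 5495 kPa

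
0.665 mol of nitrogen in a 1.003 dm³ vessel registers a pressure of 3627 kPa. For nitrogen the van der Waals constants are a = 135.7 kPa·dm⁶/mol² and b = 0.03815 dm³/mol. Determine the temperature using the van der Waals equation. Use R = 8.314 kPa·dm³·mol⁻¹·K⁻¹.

T ≈ 651.9 K

T = (P + a n²/V²)(V − nb)/(nR)
P + a n²/V² = 3627 + (135.7)(0.665)²/(1.003)² = 3686.7 kPa
V − nb = 1.003 − (0.665)(0.03815) = 0.97763 dm³
T = (3686.7)(0.97763)/((0.665)(8.314)) = 651.9 K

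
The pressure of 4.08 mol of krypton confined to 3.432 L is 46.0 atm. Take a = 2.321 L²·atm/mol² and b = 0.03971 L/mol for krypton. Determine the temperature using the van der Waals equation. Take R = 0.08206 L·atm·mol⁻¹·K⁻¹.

T = (P + a n²/V²)(V − nb)/(nR)
P + a n²/V² = 46.0 + (2.321)(4.08)²/(3.432)² = 49.280 atm
V − nb = 3.432 − (4.08)(0.03971) = 3.2700 L
T = (49.280)(3.2700)/((4.08)(0.08206)) = 481.3 K

T ≈ 481.3 K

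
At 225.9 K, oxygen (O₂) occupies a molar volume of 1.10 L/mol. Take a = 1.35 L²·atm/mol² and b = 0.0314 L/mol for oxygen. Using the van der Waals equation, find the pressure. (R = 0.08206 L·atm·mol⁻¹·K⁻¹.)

P = RT/(V_m − b) − a/V_m²
RT/(V_m − b) = (0.08206)(225.9)/(1.10 − 0.0314) = 18.537/1.0686 = 17.347 atm
a/V_m² = 1.35/(1.10)² = 1.1157 atm
P = 17.347 − 1.1157 = 16.23 atm

P ≈ 16.23 atm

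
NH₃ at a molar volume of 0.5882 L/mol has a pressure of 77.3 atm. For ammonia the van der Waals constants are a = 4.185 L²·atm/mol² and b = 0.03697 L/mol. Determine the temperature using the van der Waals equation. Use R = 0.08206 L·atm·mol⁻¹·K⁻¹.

T = (P + a/V_m²)(V_m − b)/R
P + a/V_m² = 77.3 + 4.185/(0.5882)² = 89.396 atm
V_m − b = 0.5882 − 0.03697 = 0.55123 L/mol
T = (89.396)(0.55123)/0.08206 = 600.5 K

T ≈ 600.5 K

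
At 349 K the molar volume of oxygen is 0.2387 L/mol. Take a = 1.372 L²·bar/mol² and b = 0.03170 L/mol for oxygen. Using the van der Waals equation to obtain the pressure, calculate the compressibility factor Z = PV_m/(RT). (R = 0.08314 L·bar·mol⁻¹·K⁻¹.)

P = RT/(V_m − b) − a/V_m² = (0.08314)(349)/(0.2387 − 0.03170) − 1.372/(0.2387)²
  = 29.016/0.20700 − 24.080 = 140.17 − 24.080 = 116.09 bar
Z = PV_m/(RT) = (116.09)(0.2387)/((0.08314)(349)) = 27.711/29.016 = 0.9550

Z ≈ 0.9550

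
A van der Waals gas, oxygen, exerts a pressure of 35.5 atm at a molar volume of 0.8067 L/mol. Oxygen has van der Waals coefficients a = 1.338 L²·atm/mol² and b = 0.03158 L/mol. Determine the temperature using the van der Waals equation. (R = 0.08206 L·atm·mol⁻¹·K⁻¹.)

T = (P + a/V_m²)(V_m − b)/R
P + a/V_m² = 35.5 + 1.338/(0.8067)² = 37.556 atm
V_m − b = 0.8067 − 0.03158 = 0.77512 L/mol
T = (37.556)(0.77512)/0.08206 = 354.7 K

T ≈ 354.7 K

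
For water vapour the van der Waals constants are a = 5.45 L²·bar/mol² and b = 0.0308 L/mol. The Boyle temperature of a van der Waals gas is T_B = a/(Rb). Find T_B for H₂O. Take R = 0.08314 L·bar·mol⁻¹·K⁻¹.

For a van der Waals gas the second virial coefficient B₂ = b − a/(RT) vanishes at T_B = a/(Rb).
T_B = 5.45/(0.08314×0.0308) = 5.45/0.0025607 = 2128 K

T_B ≈ 2128 K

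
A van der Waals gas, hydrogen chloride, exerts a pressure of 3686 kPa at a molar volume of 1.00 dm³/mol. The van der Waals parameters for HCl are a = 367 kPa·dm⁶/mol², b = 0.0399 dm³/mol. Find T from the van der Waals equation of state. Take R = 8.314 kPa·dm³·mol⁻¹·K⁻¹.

T ≈ 468.0 K

T = (P + a/V_m²)(V_m − b)/R
P + a/V_m² = 3686 + 367/(1.00)² = 4053.0 kPa
V_m − b = 1.00 − 0.0399 = 0.96010 dm³/mol
T = (4053.0)(0.96010)/8.314 = 468.0 K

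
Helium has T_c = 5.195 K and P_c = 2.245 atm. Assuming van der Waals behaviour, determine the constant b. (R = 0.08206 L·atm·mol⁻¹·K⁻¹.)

b ≈ 0.02374 L/mol

From T_c = 8a/(27Rb) and P_c = a/(27b²): b = R T_c/(8 P_c).
b = (0.08206)(5.195)/(8×2.245) = 0.42630/17.960 = 0.02374 L/mol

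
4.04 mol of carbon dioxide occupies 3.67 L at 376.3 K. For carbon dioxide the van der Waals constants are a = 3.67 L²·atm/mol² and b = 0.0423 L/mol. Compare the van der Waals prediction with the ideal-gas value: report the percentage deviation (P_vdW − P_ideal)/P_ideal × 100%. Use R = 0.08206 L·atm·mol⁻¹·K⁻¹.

-8.20 %

Ideal: P_ideal = nRT/V = (4.04)(0.08206)(376.3)/3.67 = 33.9923 atm
vdW: P = nRT/(V − nb) − a n²/V² = 124.752/3.49911 − 59.9003/13.4689 = 35.6525 − 4.44730 = 31.2052 atm
% deviation = (31.2052 − 33.9923)/33.9923 × 100% = -8.20%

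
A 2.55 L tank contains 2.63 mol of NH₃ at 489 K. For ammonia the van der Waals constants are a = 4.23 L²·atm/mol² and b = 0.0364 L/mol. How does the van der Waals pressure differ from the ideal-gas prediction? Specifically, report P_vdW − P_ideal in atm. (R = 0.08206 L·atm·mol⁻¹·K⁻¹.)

ΔP ≈ -2.885 atm

Ideal: P_ideal = nRT/V = (2.63)(0.08206)(489)/2.55 = 41.3862 atm
vdW: P = nRT/(V − nb) − a n²/V² = 105.535/2.45427 − 29.2585/6.50250 = 43.0006 − 4.49958 = 38.5010 atm
ΔP = 38.5010 − 41.3862 = -2.885 atm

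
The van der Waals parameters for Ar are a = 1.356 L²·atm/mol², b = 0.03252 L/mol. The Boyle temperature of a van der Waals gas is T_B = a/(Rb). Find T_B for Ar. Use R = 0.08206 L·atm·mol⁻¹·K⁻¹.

T_B ≈ 508.1 K

For a van der Waals gas the second virial coefficient B₂ = b − a/(RT) vanishes at T_B = a/(Rb).
T_B = 1.356/(0.08206×0.03252) = 1.356/0.0026686 = 508.1 K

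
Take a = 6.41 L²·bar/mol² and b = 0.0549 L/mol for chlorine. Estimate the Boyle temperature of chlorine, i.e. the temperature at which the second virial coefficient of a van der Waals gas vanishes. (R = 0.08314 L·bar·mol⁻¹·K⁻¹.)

For a van der Waals gas the second virial coefficient B₂ = b − a/(RT) vanishes at T_B = a/(Rb).
T_B = 6.41/(0.08314×0.0549) = 6.41/0.0045644 = 1404 K

T_B ≈ 1404 K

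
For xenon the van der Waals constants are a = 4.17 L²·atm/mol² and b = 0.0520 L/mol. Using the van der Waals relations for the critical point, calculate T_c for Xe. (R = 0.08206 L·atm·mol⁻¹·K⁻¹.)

For a van der Waals gas, T_c = 8a/(27Rb).
T_c = 8×4.17/(27×0.08206×0.0520) = 33.360/0.11521 = 289.6 K

T_c ≈ 289.6 K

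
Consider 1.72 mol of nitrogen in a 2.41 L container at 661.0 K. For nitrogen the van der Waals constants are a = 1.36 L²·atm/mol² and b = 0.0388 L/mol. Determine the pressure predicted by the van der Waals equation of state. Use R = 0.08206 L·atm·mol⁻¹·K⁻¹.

P = nRT/(V − nb) − a n²/V²
nRT/(V − nb) = (1.72)(0.08206)(661.0)/(2.41 − 1.72×0.0388) = 93.296/2.3433 = 39.814 atm
a n²/V² = (1.36)(1.72)²/(2.41)² = 0.69273 atm
P = 39.814 − 0.69273 = 39.12 atm

P ≈ 39.12 atm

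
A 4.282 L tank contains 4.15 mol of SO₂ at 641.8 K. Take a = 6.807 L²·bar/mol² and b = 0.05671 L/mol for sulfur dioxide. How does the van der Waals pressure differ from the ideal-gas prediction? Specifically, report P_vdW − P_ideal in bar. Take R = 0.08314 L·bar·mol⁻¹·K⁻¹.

Ideal: P_ideal = nRT/V = (4.15)(0.08314)(641.8)/4.282 = 51.7144 bar
vdW: P = nRT/(V − nb) − a n²/V² = 221.441/4.04665 − 117.234/18.3355 = 54.7221 − 6.39383 = 48.3283 bar
ΔP = 48.3283 − 51.7144 = -3.386 bar

ΔP ≈ -3.386 bar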